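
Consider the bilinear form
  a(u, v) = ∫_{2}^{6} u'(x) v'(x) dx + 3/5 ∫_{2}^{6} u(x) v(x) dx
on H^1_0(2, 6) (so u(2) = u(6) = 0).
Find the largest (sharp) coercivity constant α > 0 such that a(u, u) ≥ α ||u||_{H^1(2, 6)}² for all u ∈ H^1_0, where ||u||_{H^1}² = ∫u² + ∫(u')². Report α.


α = (48/5 + π^2)/(π^2 + 16)

Coercivity of a(·,·) on H^1_0(2, 6) means a(u, u) ≥ α ||u||_{H^1}² for every u ∈ H^1_0.
The interval has length L = 4, and Poincaré/coercivity depend only on L. Here a(u, u) = ∫(u')² + (3/5)·∫u².
Here 0 < c = 3/5 < 1. The condition a(u,u) ≥ α||u||_{H^1}² reads (1−α)∫(u')² ≥ (α−c)∫u². Any admissible α is ≤ 1 (rapidly oscillating u have ∫u²/∫(u')² → 0), and α = 1 would force 0 ≥ (1−c)∫u², impossible since c < 1; so 1−α > 0. By the sharp Poincaré inequality on H^1_0 of an interval of length L, ∫(u')² ≥ (π/L)²∫u² with equality for the first sine mode sin(π(x−x₀)/L) (x₀ the left endpoint), so the inequality holds for all u iff (1−α)(π/L)² ≥ α − c, i.e. α ≤ ((π/L)² + c)/((π/L)² + 1) = (1 + c(L/π)²)/(1 + (L/π)²). With (π/L)² = π^2/16 and c = 3/5, the largest admissible constant is α = ((π/L)² + c)/((π/L)² + 1).
Simplifying, α = (48/5 + π^2)/(π^2 + 16).


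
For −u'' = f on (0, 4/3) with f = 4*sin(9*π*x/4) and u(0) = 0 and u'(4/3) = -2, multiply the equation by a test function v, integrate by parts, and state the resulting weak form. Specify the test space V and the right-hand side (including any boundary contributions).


V = {v ∈ H^1(0, 4/3) : v(0) = 0} (test functions vanish at x = 0 where u is specified); weak form: ∫_0^4/3 u'v' dx = ∫_0^4/3 (4*sin(9*π*x/4)) v dx − 2·v(4/3) for all v ∈ V.

Multiply both sides by a test function v and integrate from 0 to 4/3:
  ∫_0^4/3 −u''(x) v(x) dx = ∫_0^4/3 f(x) v(x) dx.
Integrate the LHS by parts once:
  ∫_0^4/3 −u'' v dx = −[u'(x) v(x)]_0^4/3 + ∫_0^4/3 u'(x) v'(x) dx.
Thus ∫_0^4/3 u'(x) v'(x) dx = ∫_0^4/3 f(x) v(x) dx + [u'(x) v(x)]_0^4/3.
Choose V so that boundary terms are either known or forced to vanish.
Mixed BC: u(0) = 0 (Dirichlet) and u'(4/3) = -2 (Neumann). Define V = {v ∈ H^1(0, 4/3) : v(0) = 0}. Then [u' v]_0^4/3 = u'(4/3)·v(4/3) − u'(0)·0 = − 2·v(4/3).
Weak formulation: find u (satisfying any essential BC) such that ∫_0^4/3 u'(x) v'(x) dx = ∫_0^4/3 f v dx − 2·v(4/3) for all v ∈ V (Dirichlet at 0 absorbed into V; Neumann datum at x = 4/3 contributes the boundary term).
Substituting f(x) = 4*sin(9*π*x/4), the right-hand side is ∫_0^4/3 (4*sin(9*π*x/4)) v dx − 2·v(4/3).


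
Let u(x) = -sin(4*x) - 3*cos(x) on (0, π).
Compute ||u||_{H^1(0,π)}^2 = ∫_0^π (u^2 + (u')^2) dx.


||u||_{H^1(0,π)}^2 = 32/5 + 35*π/2

u'(x) = 3*sin(x) - 4*cos(4*x).
Expand u² and (u')² and integrate term by term on (0, π), using: for integers n ≥ 1, ∫_0^π sin²(nx) dx = ∫_0^π cos²(nx) dx = π/2; for n ≠ n', ∫_0^π sin(nx)sin(n'x) dx = ∫_0^π cos(nx)cos(n'x) dx = 0; and by product-to-sum, ∫_0^π sin(nx)cos(n'x) dx = ½∫_0^π [sin((n+n')x) + sin((n−n')x)] dx, which is 0 when n+n' is even and 2n/(n²−n'²) when n+n' is odd (it need not vanish on (0, π)).
  u² squared terms: (-1)²·∫sin(4x)² dx = 1·π/2 = π/2;  (-3)²·∫cos(x)² dx = 9·π/2 = 9*π/2.
  u² cross terms: 2·(-1)·(-3)·∫sin(4x)·cos(x) dx = 6·(8/15) = 16/5.
  So ∫_0^π u² dx = π/2 + 9*π/2 + 16/5 = 16/5 + 5*π.
  (u')² squared terms: (-4)²·∫cos(4x)² dx = 16·π/2 = 8*π;  (3)²·∫sin(x)² dx = 9·π/2 = 9*π/2.
  (u')² cross terms: 2·(-4)·(3)·∫cos(4x)·sin(x) dx = -24·(-2/15) = 16/5.
  So ∫_0^π (u')² dx = 8*π + 9*π/2 + 16/5 = 16/5 + 25*π/2.
||u||_{H^1}^2 = (16/5 + 5*π) + (16/5 + 25*π/2) = 32/5 + 35*π/2.


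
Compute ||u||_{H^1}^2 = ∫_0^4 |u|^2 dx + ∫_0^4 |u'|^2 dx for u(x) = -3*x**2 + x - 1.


||u||_{H^1}^2 = 34088/15

The H^1 norm (squared) on an interval (0, L) is
  ||u||_{H^1}^2 = ∫_0^L u(x)^2 dx + ∫_0^L u'(x)^2 dx.
Compute u'(x) = 1 - 6*x.
Then u(x)^2 = 9*x**4 - 6*x**3 + 7*x**2 - 2*x + 1 and u'(x)^2 = 36*x**2 - 12*x + 1.
Integrate each monomial from 0 to 4 using ∫_0^4 c·x^n dx = c·4^(n+1)/(n+1):
  ∫_0^4 u(x)^2 dx = ∫_0^4 (9*x^4 - 6*x^3 + 7*x^2 - 2*x + 1) dx. Term by term:
    ∫_0^4 9*x^4 dx = 9216/5;  ∫_0^4 -6*x^3 dx = -384;  ∫_0^4 7*x^2 dx = 448/3;
    ∫_0^4 -2*x dx = -16;  ∫_0^4 1 dx = 4.
  Sum: 9216/5 − 384 + 448/3 − 16 + 4 = 23948/15.
  ∫_0^4 u'(x)^2 dx = ∫_0^4 (36*x^2 - 12*x + 1) dx. Term by term:
    ∫_0^4 36*x^2 dx = 768;  ∫_0^4 -12*x dx = -96;  ∫_0^4 1 dx = 4.
  Sum: 768 − 96 + 4 = 676.
Adding: ||u||_{H^1}^2 = 23948/15 + 676 = 34088/15.


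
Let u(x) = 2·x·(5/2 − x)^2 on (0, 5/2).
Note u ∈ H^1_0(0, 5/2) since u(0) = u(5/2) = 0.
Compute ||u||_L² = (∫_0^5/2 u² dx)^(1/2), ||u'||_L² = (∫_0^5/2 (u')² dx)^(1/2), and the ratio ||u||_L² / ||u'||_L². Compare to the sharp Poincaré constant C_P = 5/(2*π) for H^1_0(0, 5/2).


||u||_L² / ||u'||_L² = 5*sqrt(14)/28 < C_P = 5/(2*π).

u(x) = 2·x·(5/2 − x)^2, so u'(x) = (x - 5/2)*(6*x - 5).
u(x) = 2·x·(5/2 − x)^2 vanishes at x = 0 and x = 5/2, so u ∈ H^1_0(0, 5/2). Differentiate via the product rule and integrate the resulting polynomials term by term.
  ∫_0^5/2 u² dx = ∫_0^5/2 (4*x^6 - 40*x^5 + 150*x^4 - 250*x^3 + 625*x^2/4) dx. Term by term:
    ∫_0^5/2 4*x^6 dx = 78125/224;  ∫_0^5/2 -40*x^5 dx = -78125/48;  ∫_0^5/2 150*x^4 dx = 46875/16;
    ∫_0^5/2 -250*x^3 dx = -78125/32;  ∫_0^5/2 625*x^2/4 dx = 78125/96.
  Sum: 78125/224 − 78125/48 + 46875/16 − 78125/32 + 78125/96 = 15625/672.
  ∫_0^5/2 (u')² dx = ∫_0^5/2 (36*x^4 - 240*x^3 + 550*x^2 - 500*x + 625/4) dx. Term by term:
    ∫_0^5/2 36*x^4 dx = 5625/8;  ∫_0^5/2 -240*x^3 dx = -9375/4;  ∫_0^5/2 550*x^2 dx = 34375/12;
    ∫_0^5/2 -500*x dx = -3125/2;  ∫_0^5/2 625/4 dx = 3125/8.
  Sum: 5625/8 − 9375/4 + 34375/12 − 3125/2 + 3125/8 = 625/12.
∫_0^5/2 u² dx = 15625/672, so ||u||_L² = 125*sqrt(42)/168.
∫_0^5/2 (u')² dx = 625/12, so ||u'||_L² = 25*sqrt(3)/6.
Ratio ||u||_L² / ||u'||_L² = 5*sqrt(14)/28.
Sharp Poincaré constant on H^1_0(0, 5/2) is C_P = L/π = 5/(2*π), achieved by sin(2*π/5·x).
A polynomial bump cannot attain the sharp Poincaré constant (only the first sine eigenfunction does), so the ratio is strictly less than C_P, consistent with ||u||_L² ≤ C_P ||u'||_L².


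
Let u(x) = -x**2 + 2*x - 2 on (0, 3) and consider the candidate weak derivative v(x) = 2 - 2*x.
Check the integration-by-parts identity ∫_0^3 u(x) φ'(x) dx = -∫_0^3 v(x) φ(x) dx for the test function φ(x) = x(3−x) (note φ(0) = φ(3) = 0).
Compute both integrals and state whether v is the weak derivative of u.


LHS = 9/2, RHS = 9/2. Yes, v = u' weakly.

u(x) = -x**2 + 2*x - 2, classical derivative u'(x) = 2 - 2*x.
φ(x) = x(3−x), so φ'(x) = 3 - 2*x.
Note φ(0) = φ(3) = 0, so the boundary term u·φ vanishes.
LHS = ∫_0^3 u(x) φ'(x) dx = ∫_0^3 (2*x^3 - 7*x^2 + 10*x - 6) dx. Term by term:
  ∫_0^3 2*x^3 dx = 81/2;  ∫_0^3 -7*x^2 dx = -63;  ∫_0^3 10*x dx = 45;
  ∫_0^3 -6 dx = -18.
Sum: 81/2 − 63 + 45 − 18 = 9/2.
So LHS = 9/2.
∫_0^3 v(x) φ(x) dx = ∫_0^3 (2*x^3 - 8*x^2 + 6*x) dx. Term by term:
  ∫_0^3 2*x^3 dx = 81/2;  ∫_0^3 -8*x^2 dx = -72;  ∫_0^3 6*x dx = 27.
Sum: 81/2 − 72 + 27 = -9/2.
So RHS = -∫_0^3 v(x) φ(x) dx = 9/2.
LHS = RHS, so the identity holds for this test φ.
Moreover u is smooth here and v(x) = u'(x) = 2 - 2*x pointwise, so the identity holds for every test function. Hence v is the weak derivative of u.


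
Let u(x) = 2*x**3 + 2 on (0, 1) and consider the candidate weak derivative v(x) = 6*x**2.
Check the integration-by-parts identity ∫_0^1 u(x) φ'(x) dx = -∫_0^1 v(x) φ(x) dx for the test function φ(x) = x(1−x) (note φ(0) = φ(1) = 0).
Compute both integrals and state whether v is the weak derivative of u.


LHS = -3/10, RHS = -3/10. Yes, v = u' weakly.

u(x) = 2*x**3 + 2, classical derivative u'(x) = 6*x**2.
φ(x) = x(1−x), so φ'(x) = 1 - 2*x.
Note φ(0) = φ(1) = 0, so the boundary term u·φ vanishes.
LHS = ∫_0^1 u(x) φ'(x) dx = ∫_0^1 (-4*x^4 + 2*x^3 - 4*x + 2) dx. Term by term:
  ∫_0^1 -4*x^4 dx = -4/5;  ∫_0^1 2*x^3 dx = 1/2;  ∫_0^1 -4*x dx = -2;
  ∫_0^1 2 dx = 2.
Sum: -4/5 + 1/2 − 2 + 2 = -3/10.
So LHS = -3/10.
∫_0^1 v(x) φ(x) dx = ∫_0^1 (-6*x^4 + 6*x^3) dx. Term by term:
  ∫_0^1 -6*x^4 dx = -6/5;  ∫_0^1 6*x^3 dx = 3/2.
Sum: -6/5 + 3/2 = 3/10.
So RHS = -∫_0^1 v(x) φ(x) dx = -3/10.
LHS = RHS, so the identity holds for this test φ.
Moreover u is smooth here and v(x) = u'(x) = 6*x**2 pointwise, so the identity holds for every test function. Hence v is the weak derivative of u.


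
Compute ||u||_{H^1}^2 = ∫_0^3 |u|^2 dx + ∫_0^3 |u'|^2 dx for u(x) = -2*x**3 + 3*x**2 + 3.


||u||_{H^1}^2 = 5535/7

The H^1 norm (squared) on an interval (0, L) is
  ||u||_{H^1}^2 = ∫_0^L u(x)^2 dx + ∫_0^L u'(x)^2 dx.
Compute u'(x) = -6*x**2 + 6*x.
Then u(x)^2 = 4*x**6 - 12*x**5 + 9*x**4 - 12*x**3 + 18*x**2 + 9 and u'(x)^2 = 36*x**4 - 72*x**3 + 36*x**2.
Integrate each monomial from 0 to 3 using ∫_0^3 c·x^n dx = c·3^(n+1)/(n+1):
  ∫_0^3 u(x)^2 dx = ∫_0^3 (4*x^6 - 12*x^5 + 9*x^4 - 12*x^3 + 18*x^2 + 9) dx. Term by term:
    ∫_0^3 4*x^6 dx = 8748/7;  ∫_0^3 -12*x^5 dx = -1458;  ∫_0^3 9*x^4 dx = 2187/5;
    ∫_0^3 -12*x^3 dx = -243;  ∫_0^3 18*x^2 dx = 162;  ∫_0^3 9 dx = 27.
  Sum: 8748/7 − 1458 + 2187/5 − 243 + 162 + 27 = 6129/35.
  ∫_0^3 u'(x)^2 dx = ∫_0^3 (36*x^4 - 72*x^3 + 36*x^2) dx. Term by term:
    ∫_0^3 36*x^4 dx = 8748/5;  ∫_0^3 -72*x^3 dx = -1458;  ∫_0^3 36*x^2 dx = 324.
  Sum: 8748/5 − 1458 + 324 = 3078/5.
Adding: ||u||_{H^1}^2 = 6129/35 + 3078/5 = 5535/7.


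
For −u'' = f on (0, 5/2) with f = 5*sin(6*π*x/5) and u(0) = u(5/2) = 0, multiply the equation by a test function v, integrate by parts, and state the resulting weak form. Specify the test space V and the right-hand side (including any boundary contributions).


V = H^1_0(0, 5/2) (so v(0) = v(5/2) = 0); weak form: ∫_0^5/2 u'v' dx = ∫_0^5/2 (5*sin(6*π*x/5)) v dx for all v ∈ V.

Multiply both sides by a test function v and integrate from 0 to 5/2:
  ∫_0^5/2 −u''(x) v(x) dx = ∫_0^5/2 f(x) v(x) dx.
Integrate the LHS by parts once:
  ∫_0^5/2 −u'' v dx = −[u'(x) v(x)]_0^5/2 + ∫_0^5/2 u'(x) v'(x) dx.
Thus ∫_0^5/2 u'(x) v'(x) dx = ∫_0^5/2 f(x) v(x) dx + [u'(x) v(x)]_0^5/2.
Choose V so that boundary terms are either known or forced to vanish.
u is Dirichlet: u(0) = u(5/2) = 0. Let V = H^1_0(0, 5/2); then v(0) = v(5/2) = 0, and [u' v]_0^5/2 = 0.
Weak formulation: find u (satisfying any essential BC) such that ∫_0^5/2 u'(x) v'(x) dx = ∫_0^5/2 f v dx for all v ∈ V.
Substituting f(x) = 5*sin(6*π*x/5), the right-hand side is ∫_0^5/2 (5*sin(6*π*x/5)) v dx.


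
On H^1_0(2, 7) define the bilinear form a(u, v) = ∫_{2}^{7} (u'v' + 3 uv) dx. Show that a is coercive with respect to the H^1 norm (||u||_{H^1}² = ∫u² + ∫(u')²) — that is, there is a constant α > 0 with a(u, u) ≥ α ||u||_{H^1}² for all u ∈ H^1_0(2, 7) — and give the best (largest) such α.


α = 1

Coercivity of a(·,·) on H^1_0(2, 7) means a(u, u) ≥ α ||u||_{H^1}² for every u ∈ H^1_0.
The interval has length L = 5, and Poincaré/coercivity depend only on L. Here a(u, u) = ∫(u')² + (3)·∫u².
Here c = 3 ≥ 1, so a(u,u) = ∫(u')² + c∫u² ≥ ∫(u')² + ∫u² = ||u||_{H^1}², i.e. α = 1 works. No larger α is possible: a(u,u) ≥ α||u||_{H^1}² means (1−α)∫(u')² ≥ (α−c)∫u², and for the modes u_n = sin(nπ(x−x₀)/L) (x₀ the left endpoint) one has ∫u_n²/∫(u_n')² = (L/(nπ))² → 0, so a(u_n,u_n)/||u_n||_{H^1}² → 1. Hence the optimal constant is α = 1.
Therefore α = 1.


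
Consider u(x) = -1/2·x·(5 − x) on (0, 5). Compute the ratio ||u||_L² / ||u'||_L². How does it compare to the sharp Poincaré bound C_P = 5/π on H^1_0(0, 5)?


||u||_L² / ||u'||_L² = sqrt(10)/2 < C_P = 5/π.

u(x) = -1/2·x·(5 − x), so u'(x) = x - 5/2.
u(x) = -1/2·x·(5 − x) vanishes at x = 0 and x = 5, so u ∈ H^1_0(0, 5). Differentiate via the product rule and integrate the resulting polynomials term by term.
  ∫_0^5 u² dx = ∫_0^5 (x^4/4 - 5*x^3/2 + 25*x^2/4) dx. Term by term:
    ∫_0^5 x^4/4 dx = 625/4;  ∫_0^5 -5*x^3/2 dx = -3125/8;  ∫_0^5 25*x^2/4 dx = 3125/12.
  Sum: 625/4 − 3125/8 + 3125/12 = 625/24.
  ∫_0^5 (u')² dx = ∫_0^5 (x^2 - 5*x + 25/4) dx. Term by term:
    ∫_0^5 x^2 dx = 125/3;  ∫_0^5 -5*x dx = -125/2;  ∫_0^5 25/4 dx = 125/4.
  Sum: 125/3 − 125/2 + 125/4 = 125/12.
∫_0^5 u² dx = 625/24, so ||u||_L² = 25*sqrt(6)/12.
∫_0^5 (u')² dx = 125/12, so ||u'||_L² = 5*sqrt(15)/6.
Ratio ||u||_L² / ||u'||_L² = sqrt(10)/2.
Sharp Poincaré constant on H^1_0(0, 5) is C_P = L/π = 5/π, achieved by sin(π/5·x).
A polynomial bump cannot attain the sharp Poincaré constant (only the first sine eigenfunction does), so the ratio is strictly less than C_P, consistent with ||u||_L² ≤ C_P ||u'||_L².


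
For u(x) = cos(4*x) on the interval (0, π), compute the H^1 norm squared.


||u||_{H^1(0,π)}^2 = 17*π/2

u'(x) = -4*sin(4*x).
Expand u² and (u')² and integrate term by term on (0, π), using: for integers n ≥ 1, ∫_0^π sin²(nx) dx = ∫_0^π cos²(nx) dx = π/2; for n ≠ n', ∫_0^π sin(nx)sin(n'x) dx = ∫_0^π cos(nx)cos(n'x) dx = 0; and by product-to-sum, ∫_0^π sin(nx)cos(n'x) dx = ½∫_0^π [sin((n+n')x) + sin((n−n')x)] dx, which is 0 when n+n' is even and 2n/(n²−n'²) when n+n' is odd (it need not vanish on (0, π)).
  u² squared terms: (1)²·∫cos(4x)² dx = 1·π/2 = π/2.
  So ∫_0^π u² dx = π/2.
  (u')² squared terms: (-4)²·∫sin(4x)² dx = 16·π/2 = 8*π.
  So ∫_0^π (u')² dx = 8*π.
||u||_{H^1}^2 = (π/2) + (8*π) = 17*π/2.


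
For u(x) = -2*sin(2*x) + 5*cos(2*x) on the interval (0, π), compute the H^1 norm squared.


||u||_{H^1(0,π)}^2 = 145*π/2

u'(x) = -10*sin(2*x) - 4*cos(2*x).
Expand u² and (u')² and integrate term by term on (0, π), using: for integers n ≥ 1, ∫_0^π sin²(nx) dx = ∫_0^π cos²(nx) dx = π/2; for n ≠ n', ∫_0^π sin(nx)sin(n'x) dx = ∫_0^π cos(nx)cos(n'x) dx = 0; and by product-to-sum, ∫_0^π sin(nx)cos(n'x) dx = ½∫_0^π [sin((n+n')x) + sin((n−n')x)] dx, which is 0 when n+n' is even and 2n/(n²−n'²) when n+n' is odd (it need not vanish on (0, π)).
  u² squared terms: (-2)²·∫sin(2x)² dx = 4·π/2 = 2*π;  (5)²·∫cos(2x)² dx = 25·π/2 = 25*π/2.
  u² cross terms: 2·(-2)·(5)·∫sin(2x)·cos(2x) dx = -20·(0) = 0.
  So ∫_0^π u² dx = 2*π + 25*π/2 + 0 = 29*π/2.
  (u')² squared terms: (-10)²·∫sin(2x)² dx = 100·π/2 = 50*π;  (-4)²·∫cos(2x)² dx = 16·π/2 = 8*π.
  (u')² cross terms: 2·(-10)·(-4)·∫sin(2x)·cos(2x) dx = 80·(0) = 0.
  So ∫_0^π (u')² dx = 50*π + 8*π + 0 = 58*π.
||u||_{H^1}^2 = (29*π/2) + (58*π) = 145*π/2.


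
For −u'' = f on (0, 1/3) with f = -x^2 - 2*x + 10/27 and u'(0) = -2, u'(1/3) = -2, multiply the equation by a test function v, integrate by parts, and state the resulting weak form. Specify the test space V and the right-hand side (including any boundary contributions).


V = H^1(0, 1/3) (v unrestricted at boundary; u is determined up to an additive constant); weak form: ∫_0^1/3 u'v' dx = ∫_0^1/3 (-x^2 - 2*x + 10/27) v dx − 2·v(1/3) + 2·v(0) for all v ∈ V.

Multiply both sides by a test function v and integrate from 0 to 1/3:
  ∫_0^1/3 −u''(x) v(x) dx = ∫_0^1/3 f(x) v(x) dx.
Integrate the LHS by parts once:
  ∫_0^1/3 −u'' v dx = −[u'(x) v(x)]_0^1/3 + ∫_0^1/3 u'(x) v'(x) dx.
Thus ∫_0^1/3 u'(x) v'(x) dx = ∫_0^1/3 f(x) v(x) dx + [u'(x) v(x)]_0^1/3.
Choose V so that boundary terms are either known or forced to vanish.
u has inhomogeneous Neumann u'(0) = -2, u'(1/3) = -2. [u' v]_0^1/3 = (-2)·v(1/3) − (-2)·v(0) = − 2·v(1/3) + 2·v(0). Take V = H^1(0, 1/3); boundary term becomes part of RHS.
Weak formulation: find u (satisfying any essential BC) such that ∫_0^1/3 u'(x) v'(x) dx = ∫_0^1/3 f v dx − 2·v(1/3) + 2·v(0) for all v ∈ V (Neumann data are natural BCs: they enter the RHS as boundary terms).
Substituting f(x) = -x^2 - 2*x + 10/27, the right-hand side is ∫_0^1/3 (-x^2 - 2*x + 10/27) v dx − 2·v(1/3) + 2·v(0).
Compatibility check (pure Neumann): taking v ≡ 1 ∈ V gives 0 = ∫_0^1/3 f dx + (-2) − (-2), i.e. ∫_0^1/3 f dx must equal u'(0) − u'(1/3) = 0. Indeed ∫_0^1/3 (-x^2 - 2*x + 10/27) dx = 0, so the data are compatible. The solution is then unique only up to an additive constant (fix it e.g. by requiring ∫_0^1/3 u dx = 0).


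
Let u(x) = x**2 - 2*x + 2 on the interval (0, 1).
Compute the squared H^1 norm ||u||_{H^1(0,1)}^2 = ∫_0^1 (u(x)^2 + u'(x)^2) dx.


||u||_{H^1}^2 = 16/5

The H^1 norm (squared) on an interval (0, L) is
  ||u||_{H^1}^2 = ∫_0^L u(x)^2 dx + ∫_0^L u'(x)^2 dx.
Compute u'(x) = 2*x - 2.
Then u(x)^2 = x**4 - 4*x**3 + 8*x**2 - 8*x + 4 and u'(x)^2 = 4*x**2 - 8*x + 4.
Integrate each monomial from 0 to 1 using ∫_0^1 c·x^n dx = c·1^(n+1)/(n+1):
  ∫_0^1 u(x)^2 dx = ∫_0^1 (x^4 - 4*x^3 + 8*x^2 - 8*x + 4) dx. Term by term:
    ∫_0^1 x^4 dx = 1/5;  ∫_0^1 -4*x^3 dx = -1;  ∫_0^1 8*x^2 dx = 8/3;
    ∫_0^1 -8*x dx = -4;  ∫_0^1 4 dx = 4.
  Sum: 1/5 − 1 + 8/3 − 4 + 4 = 28/15.
  ∫_0^1 u'(x)^2 dx = ∫_0^1 (4*x^2 - 8*x + 4) dx. Term by term:
    ∫_0^1 4*x^2 dx = 4/3;  ∫_0^1 -8*x dx = -4;  ∫_0^1 4 dx = 4.
  Sum: 4/3 − 4 + 4 = 4/3.
Adding: ||u||_{H^1}^2 = 28/15 + 4/3 = 16/5.


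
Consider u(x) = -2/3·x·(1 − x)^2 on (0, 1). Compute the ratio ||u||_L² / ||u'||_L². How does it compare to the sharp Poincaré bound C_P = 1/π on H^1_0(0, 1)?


||u||_L² / ||u'||_L² = sqrt(14)/14 < C_P = 1/π.

u(x) = -2/3·x·(1 − x)^2, so u'(x) = -2*x^2 + 8*x/3 - 2/3.
u(x) = -2/3·x·(1 − x)^2 vanishes at x = 0 and x = 1, so u ∈ H^1_0(0, 1). Differentiate via the product rule and integrate the resulting polynomials term by term.
  ∫_0^1 u² dx = ∫_0^1 (4*x^6/9 - 16*x^5/9 + 8*x^4/3 - 16*x^3/9 + 4*x^2/9) dx. Term by term:
    ∫_0^1 4*x^6/9 dx = 4/63;  ∫_0^1 -16*x^5/9 dx = -8/27;  ∫_0^1 8*x^4/3 dx = 8/15;
    ∫_0^1 -16*x^3/9 dx = -4/9;  ∫_0^1 4*x^2/9 dx = 4/27.
  Sum: 4/63 − 8/27 + 8/15 − 4/9 + 4/27 = 4/945.
  ∫_0^1 (u')² dx = ∫_0^1 (4*x^4 - 32*x^3/3 + 88*x^2/9 - 32*x/9 + 4/9) dx. Term by term:
    ∫_0^1 4*x^4 dx = 4/5;  ∫_0^1 -32*x^3/3 dx = -8/3;  ∫_0^1 88*x^2/9 dx = 88/27;
    ∫_0^1 -32*x/9 dx = -16/9;  ∫_0^1 4/9 dx = 4/9.
  Sum: 4/5 − 8/3 + 88/27 − 16/9 + 4/9 = 8/135.
∫_0^1 u² dx = 4/945, so ||u||_L² = 2*sqrt(105)/315.
∫_0^1 (u')² dx = 8/135, so ||u'||_L² = 2*sqrt(30)/45.
Ratio ||u||_L² / ||u'||_L² = sqrt(14)/14.
Sharp Poincaré constant on H^1_0(0, 1) is C_P = L/π = 1/π, achieved by sin(π·x).
A polynomial bump cannot attain the sharp Poincaré constant (only the first sine eigenfunction does), so the ratio is strictly less than C_P, consistent with ||u||_L² ≤ C_P ||u'||_L².


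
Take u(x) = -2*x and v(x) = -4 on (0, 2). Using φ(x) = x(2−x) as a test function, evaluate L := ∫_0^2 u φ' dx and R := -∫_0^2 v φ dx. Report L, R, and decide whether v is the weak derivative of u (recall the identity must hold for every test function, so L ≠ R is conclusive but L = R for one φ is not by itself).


LHS = 8/3, RHS = 16/3. No, v is not the weak derivative of u.

u(x) = -2*x, classical derivative u'(x) = -2.
φ(x) = x(2−x), so φ'(x) = 2 - 2*x.
Note φ(0) = φ(2) = 0, so the boundary term u·φ vanishes.
LHS = ∫_0^2 u(x) φ'(x) dx = ∫_0^2 (4*x^2 - 4*x) dx. Term by term:
  ∫_0^2 4*x^2 dx = 32/3;  ∫_0^2 -4*x dx = -8.
Sum: 32/3 − 8 = 8/3.
So LHS = 8/3.
∫_0^2 v(x) φ(x) dx = ∫_0^2 (4*x^2 - 8*x) dx. Term by term:
  ∫_0^2 4*x^2 dx = 32/3;  ∫_0^2 -8*x dx = -16.
Sum: 32/3 − 16 = -16/3.
So RHS = -∫_0^2 v(x) φ(x) dx = 16/3.
LHS − RHS = -8/3 ≠ 0, so the identity fails.
(For a valid weak derivative the identity must hold for EVERY test function, in particular this one. The failure shows v is NOT the weak derivative of u.)
Correct weak derivative would be u'(x) = -2.


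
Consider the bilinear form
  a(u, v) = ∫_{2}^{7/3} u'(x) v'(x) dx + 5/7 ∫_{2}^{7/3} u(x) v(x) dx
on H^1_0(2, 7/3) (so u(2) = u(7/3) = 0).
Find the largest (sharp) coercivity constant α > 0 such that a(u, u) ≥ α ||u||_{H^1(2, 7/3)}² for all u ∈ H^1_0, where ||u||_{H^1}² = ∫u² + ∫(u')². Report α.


α = (5 + 63*π^2)/(7*(1 + 9*π^2))

Coercivity of a(·,·) on H^1_0(2, 7/3) means a(u, u) ≥ α ||u||_{H^1}² for every u ∈ H^1_0.
The interval has length L = 1/3, and Poincaré/coercivity depend only on L. Here a(u, u) = ∫(u')² + (5/7)·∫u².
Here 0 < c = 5/7 < 1. The condition a(u,u) ≥ α||u||_{H^1}² reads (1−α)∫(u')² ≥ (α−c)∫u². Any admissible α is ≤ 1 (rapidly oscillating u have ∫u²/∫(u')² → 0), and α = 1 would force 0 ≥ (1−c)∫u², impossible since c < 1; so 1−α > 0. By the sharp Poincaré inequality on H^1_0 of an interval of length L, ∫(u')² ≥ (π/L)²∫u² with equality for the first sine mode sin(π(x−x₀)/L) (x₀ the left endpoint), so the inequality holds for all u iff (1−α)(π/L)² ≥ α − c, i.e. α ≤ ((π/L)² + c)/((π/L)² + 1) = (1 + c(L/π)²)/(1 + (L/π)²). With (π/L)² = 9*π^2 and c = 5/7, the largest admissible constant is α = ((π/L)² + c)/((π/L)² + 1).
Simplifying, α = (5 + 63*π^2)/(7*(1 + 9*π^2)).


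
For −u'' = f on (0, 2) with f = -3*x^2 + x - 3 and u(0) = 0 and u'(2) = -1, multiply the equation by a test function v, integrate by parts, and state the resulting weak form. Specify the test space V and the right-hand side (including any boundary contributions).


V = {v ∈ H^1(0, 2) : v(0) = 0} (test functions vanish at x = 0 where u is specified); weak form: ∫_0^2 u'v' dx = ∫_0^2 (-3*x^2 + x - 3) v dx − v(2) for all v ∈ V.

Multiply both sides by a test function v and integrate from 0 to 2:
  ∫_0^2 −u''(x) v(x) dx = ∫_0^2 f(x) v(x) dx.
Integrate the LHS by parts once:
  ∫_0^2 −u'' v dx = −[u'(x) v(x)]_0^2 + ∫_0^2 u'(x) v'(x) dx.
Thus ∫_0^2 u'(x) v'(x) dx = ∫_0^2 f(x) v(x) dx + [u'(x) v(x)]_0^2.
Choose V so that boundary terms are either known or forced to vanish.
Mixed BC: u(0) = 0 (Dirichlet) and u'(2) = -1 (Neumann). Define V = {v ∈ H^1(0, 2) : v(0) = 0}. Then [u' v]_0^2 = u'(2)·v(2) − u'(0)·0 = − v(2).
Weak formulation: find u (satisfying any essential BC) such that ∫_0^2 u'(x) v'(x) dx = ∫_0^2 f v dx − v(2) for all v ∈ V (Dirichlet at 0 absorbed into V; Neumann datum at x = 2 contributes the boundary term).
Substituting f(x) = -3*x^2 + x - 3, the right-hand side is ∫_0^2 (-3*x^2 + x - 3) v dx − v(2).


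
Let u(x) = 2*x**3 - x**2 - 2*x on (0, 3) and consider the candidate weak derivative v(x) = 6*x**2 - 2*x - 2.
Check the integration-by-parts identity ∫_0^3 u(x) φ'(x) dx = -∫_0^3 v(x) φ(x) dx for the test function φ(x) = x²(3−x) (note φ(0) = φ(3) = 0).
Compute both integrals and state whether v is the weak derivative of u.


LHS = -108, RHS = -108. Yes, v = u' weakly.

u(x) = 2*x**3 - x**2 - 2*x, classical derivative u'(x) = 6*x**2 - 2*x - 2.
φ(x) = x²(3−x), so φ'(x) = 3*x*(2 - x).
Note φ(0) = φ(3) = 0, so the boundary term u·φ vanishes.
LHS = ∫_0^3 u(x) φ'(x) dx = ∫_0^3 (-6*x^5 + 15*x^4 - 12*x^2) dx. Term by term:
  ∫_0^3 -6*x^5 dx = -729;  ∫_0^3 15*x^4 dx = 729;  ∫_0^3 -12*x^2 dx = -108.
Sum: -729 + 729 − 108 = -108.
So LHS = -108.
∫_0^3 v(x) φ(x) dx = ∫_0^3 (-6*x^5 + 20*x^4 - 4*x^3 - 6*x^2) dx. Term by term:
  ∫_0^3 -6*x^5 dx = -729;  ∫_0^3 20*x^4 dx = 972;  ∫_0^3 -4*x^3 dx = -81;
  ∫_0^3 -6*x^2 dx = -54.
Sum: -729 + 972 − 81 − 54 = 108.
So RHS = -∫_0^3 v(x) φ(x) dx = -108.
LHS = RHS, so the identity holds for this test φ.
Moreover u is smooth here and v(x) = u'(x) = 6*x**2 - 2*x - 2 pointwise, so the identity holds for every test function. Hence v is the weak derivative of u.


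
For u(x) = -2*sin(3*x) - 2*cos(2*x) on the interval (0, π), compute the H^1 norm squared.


||u||_{H^1(0,π)}^2 = 48 + 30*π

u'(x) = 4*sin(2*x) - 6*cos(3*x).
Expand u² and (u')² and integrate term by term on (0, π), using: for integers n ≥ 1, ∫_0^π sin²(nx) dx = ∫_0^π cos²(nx) dx = π/2; for n ≠ n', ∫_0^π sin(nx)sin(n'x) dx = ∫_0^π cos(nx)cos(n'x) dx = 0; and by product-to-sum, ∫_0^π sin(nx)cos(n'x) dx = ½∫_0^π [sin((n+n')x) + sin((n−n')x)] dx, which is 0 when n+n' is even and 2n/(n²−n'²) when n+n' is odd (it need not vanish on (0, π)).
  u² squared terms: (-2)²·∫cos(2x)² dx = 4·π/2 = 2*π;  (-2)²·∫sin(3x)² dx = 4·π/2 = 2*π.
  u² cross terms: 2·(-2)·(-2)·∫cos(2x)·sin(3x) dx = 8·(6/5) = 48/5.
  So ∫_0^π u² dx = 2*π + 2*π + 48/5 = 48/5 + 4*π.
  (u')² squared terms: (-6)²·∫cos(3x)² dx = 36·π/2 = 18*π;  (4)²·∫sin(2x)² dx = 16·π/2 = 8*π.
  (u')² cross terms: 2·(-6)·(4)·∫cos(3x)·sin(2x) dx = -48·(-4/5) = 192/5.
  So ∫_0^π (u')² dx = 18*π + 8*π + 192/5 = 192/5 + 26*π.
||u||_{H^1}^2 = (48/5 + 4*π) + (192/5 + 26*π) = 48 + 30*π.


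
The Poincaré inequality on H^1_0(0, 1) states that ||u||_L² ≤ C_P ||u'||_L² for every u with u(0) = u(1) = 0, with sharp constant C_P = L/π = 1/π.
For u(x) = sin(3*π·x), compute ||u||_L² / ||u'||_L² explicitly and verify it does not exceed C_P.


||u||_L² / ||u'||_L² = 1/(3*π) < C_P = 1/π.

u(x) = sin(3*π·x), so u'(x) = 3*π*cos(3*π*x).
Writing u(x) = A·sin(kπx/L) with A = 1 and k = 3, use ∫_0^L sin²(kπx/L) dx = L/2 and ∫_0^L cos²(kπx/L) dx = L/2.
u² = 1·sin²(3*π·x) and (u')² = 9*π^2·cos²(3*π·x), and each of sin², cos² integrates to L/2 = 1/2 over (0, 1).
∫_0^1 u² dx = 1/2, so ||u||_L² = sqrt(2)/2.
∫_0^1 (u')² dx = 9*π^2/2, so ||u'||_L² = 3*sqrt(2)*π/2.
Ratio ||u||_L² / ||u'||_L² = 1/(3*π).
Sharp Poincaré constant on H^1_0(0, 1) is C_P = L/π = 1/π, achieved by sin(π·x).
This is the k = 3 harmonic; the ratio L/(kπ) is strictly less than C_P = L/π, consistent with the sharp inequality ||u||_L² ≤ C_P ||u'||_L².


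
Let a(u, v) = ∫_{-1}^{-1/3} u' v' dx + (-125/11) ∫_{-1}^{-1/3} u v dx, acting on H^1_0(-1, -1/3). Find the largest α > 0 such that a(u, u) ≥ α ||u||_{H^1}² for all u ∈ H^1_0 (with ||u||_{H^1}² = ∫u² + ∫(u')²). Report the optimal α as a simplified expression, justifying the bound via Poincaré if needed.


α = (-500 + 99*π^2)/(11*(4 + 9*π^2))

Coercivity of a(·,·) on H^1_0(-1, -1/3) means a(u, u) ≥ α ||u||_{H^1}² for every u ∈ H^1_0.
The interval has length L = 2/3, and Poincaré/coercivity depend only on L. Here a(u, u) = ∫(u')² + (-125/11)·∫u².
Here c = -125/11 < 0 with |c| < (π/L)² = 9*π^2/4, so coercivity still holds. The condition a(u,u) ≥ α||u||_{H^1}² reads (1−α)∫(u')² ≥ (α−c)∫u². Any admissible α is ≤ 1 (rapidly oscillating u have ∫u²/∫(u')² → 0), and α = 1 would force 0 ≥ (1−c)∫u², impossible since c < 1; so 1−α > 0. By the sharp Poincaré inequality on H^1_0 of an interval of length L, ∫(u')² ≥ (π/L)²∫u² with equality for the first sine mode sin(π(x−x₀)/L) (x₀ the left endpoint), so the inequality holds for all u iff (1−α)(π/L)² ≥ α − c, i.e. α ≤ ((π/L)² + c)/((π/L)² + 1) = (1 + c(L/π)²)/(1 + (L/π)²). (Direct route, valid since c ≤ 0: Poincaré gives c∫u² ≥ c(L/π)²∫(u')², so a(u,u) ≥ (1 + c(L/π)²)∫(u')², while ||u||_{H^1}² ≤ (1 + (L/π)²)∫(u')²; dividing yields the same α.) With (π/L)² = 9*π^2/4 and c = -125/11, the largest admissible constant is α = ((π/L)² + c)/((π/L)² + 1).
Simplifying, α = (-500 + 99*π^2)/(11*(4 + 9*π^2)).


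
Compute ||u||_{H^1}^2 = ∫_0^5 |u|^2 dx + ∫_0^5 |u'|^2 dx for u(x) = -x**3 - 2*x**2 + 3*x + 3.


||u||_{H^1}^2 = 1121255/42

The H^1 norm (squared) on an interval (0, L) is
  ||u||_{H^1}^2 = ∫_0^L u(x)^2 dx + ∫_0^L u'(x)^2 dx.
Compute u'(x) = -3*x**2 - 4*x + 3.
Then u(x)^2 = x**6 + 4*x**5 - 2*x**4 - 18*x**3 - 3*x**2 + 18*x + 9 and u'(x)^2 = 9*x**4 + 24*x**3 - 2*x**2 - 24*x + 9.
Integrate each monomial from 0 to 5 using ∫_0^5 c·x^n dx = c·5^(n+1)/(n+1):
  ∫_0^5 u(x)^2 dx = ∫_0^5 (x^6 + 4*x^5 - 2*x^4 - 18*x^3 - 3*x^2 + 18*x + 9) dx. Term by term:
    ∫_0^5 x^6 dx = 78125/7;  ∫_0^5 4*x^5 dx = 31250/3;  ∫_0^5 -2*x^4 dx = -1250;
    ∫_0^5 -18*x^3 dx = -5625/2;  ∫_0^5 -3*x^2 dx = -125;  ∫_0^5 18*x dx = 225;
    ∫_0^5 9 dx = 45.
  Sum: 78125/7 + 31250/3 − 1250 − 5625/2 − 125 + 225 + 45 = 741715/42.
  ∫_0^5 u'(x)^2 dx = ∫_0^5 (9*x^4 + 24*x^3 - 2*x^2 - 24*x + 9) dx. Term by term:
    ∫_0^5 9*x^4 dx = 5625;  ∫_0^5 24*x^3 dx = 3750;  ∫_0^5 -2*x^2 dx = -250/3;
    ∫_0^5 -24*x dx = -300;  ∫_0^5 9 dx = 45.
  Sum: 5625 + 3750 − 250/3 − 300 + 45 = 27110/3.
Adding: ||u||_{H^1}^2 = 741715/42 + 27110/3 = 1121255/42.


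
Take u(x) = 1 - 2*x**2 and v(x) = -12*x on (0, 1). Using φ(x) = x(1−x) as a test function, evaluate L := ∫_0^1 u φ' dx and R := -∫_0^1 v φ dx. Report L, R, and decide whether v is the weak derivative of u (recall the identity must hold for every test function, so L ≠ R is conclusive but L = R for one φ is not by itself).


LHS = 1/3, RHS = 1. No, v is not the weak derivative of u.

u(x) = 1 - 2*x**2, classical derivative u'(x) = -4*x.
φ(x) = x(1−x), so φ'(x) = 1 - 2*x.
Note φ(0) = φ(1) = 0, so the boundary term u·φ vanishes.
LHS = ∫_0^1 u(x) φ'(x) dx = ∫_0^1 (4*x^3 - 2*x^2 - 2*x + 1) dx. Term by term:
  ∫_0^1 4*x^3 dx = 1;  ∫_0^1 -2*x^2 dx = -2/3;  ∫_0^1 -2*x dx = -1;
  ∫_0^1 1 dx = 1.
Sum: 1 − 2/3 − 1 + 1 = 1/3.
So LHS = 1/3.
∫_0^1 v(x) φ(x) dx = ∫_0^1 (12*x^3 - 12*x^2) dx. Term by term:
  ∫_0^1 12*x^3 dx = 3;  ∫_0^1 -12*x^2 dx = -4.
Sum: 3 − 4 = -1.
So RHS = -∫_0^1 v(x) φ(x) dx = 1.
LHS − RHS = -2/3 ≠ 0, so the identity fails.
(For a valid weak derivative the identity must hold for EVERY test function, in particular this one. The failure shows v is NOT the weak derivative of u.)
Correct weak derivative would be u'(x) = -4*x.


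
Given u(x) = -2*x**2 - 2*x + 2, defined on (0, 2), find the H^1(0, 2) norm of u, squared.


||u||_{H^1}^2 = 608/5

The H^1 norm (squared) on an interval (0, L) is
  ||u||_{H^1}^2 = ∫_0^L u(x)^2 dx + ∫_0^L u'(x)^2 dx.
Compute u'(x) = -4*x - 2.
Then u(x)^2 = 4*x**4 + 8*x**3 - 4*x**2 - 8*x + 4 and u'(x)^2 = 16*x**2 + 16*x + 4.
Integrate each monomial from 0 to 2 using ∫_0^2 c·x^n dx = c·2^(n+1)/(n+1):
  ∫_0^2 u(x)^2 dx = ∫_0^2 (4*x^4 + 8*x^3 - 4*x^2 - 8*x + 4) dx. Term by term:
    ∫_0^2 4*x^4 dx = 128/5;  ∫_0^2 8*x^3 dx = 32;  ∫_0^2 -4*x^2 dx = -32/3;
    ∫_0^2 -8*x dx = -16;  ∫_0^2 4 dx = 8.
  Sum: 128/5 + 32 − 32/3 − 16 + 8 = 584/15.
  ∫_0^2 u'(x)^2 dx = ∫_0^2 (16*x^2 + 16*x + 4) dx. Term by term:
    ∫_0^2 16*x^2 dx = 128/3;  ∫_0^2 16*x dx = 32;  ∫_0^2 4 dx = 8.
  Sum: 128/3 + 32 + 8 = 248/3.
Adding: ||u||_{H^1}^2 = 584/15 + 248/3 = 608/5.


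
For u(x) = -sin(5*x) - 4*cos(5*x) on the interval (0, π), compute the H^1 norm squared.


||u||_{H^1(0,π)}^2 = 221*π

u'(x) = 20*sin(5*x) - 5*cos(5*x).
Expand u² and (u')² and integrate term by term on (0, π), using: for integers n ≥ 1, ∫_0^π sin²(nx) dx = ∫_0^π cos²(nx) dx = π/2; for n ≠ n', ∫_0^π sin(nx)sin(n'x) dx = ∫_0^π cos(nx)cos(n'x) dx = 0; and by product-to-sum, ∫_0^π sin(nx)cos(n'x) dx = ½∫_0^π [sin((n+n')x) + sin((n−n')x)] dx, which is 0 when n+n' is even and 2n/(n²−n'²) when n+n' is odd (it need not vanish on (0, π)).
  u² squared terms: (-1)²·∫sin(5x)² dx = 1·π/2 = π/2;  (-4)²·∫cos(5x)² dx = 16·π/2 = 8*π.
  u² cross terms: 2·(-1)·(-4)·∫sin(5x)·cos(5x) dx = 8·(0) = 0.
  So ∫_0^π u² dx = π/2 + 8*π + 0 = 17*π/2.
  (u')² squared terms: (-5)²·∫cos(5x)² dx = 25·π/2 = 25*π/2;  (20)²·∫sin(5x)² dx = 400·π/2 = 200*π.
  (u')² cross terms: 2·(-5)·(20)·∫cos(5x)·sin(5x) dx = -200·(0) = 0.
  So ∫_0^π (u')² dx = 25*π/2 + 200*π + 0 = 425*π/2.
||u||_{H^1}^2 = (17*π/2) + (425*π/2) = 221*π.


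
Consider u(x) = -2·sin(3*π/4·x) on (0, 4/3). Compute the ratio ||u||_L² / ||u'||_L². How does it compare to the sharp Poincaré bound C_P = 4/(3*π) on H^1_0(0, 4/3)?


||u||_L² / ||u'||_L² = 4/(3*π) = C_P.

u(x) = -2·sin(3*π/4·x), so u'(x) = -3*π*cos(3*π*x/4)/2.
Writing u(x) = A·sin(kπx/L) with A = -2 and k = 1, use ∫_0^L sin²(kπx/L) dx = L/2 and ∫_0^L cos²(kπx/L) dx = L/2.
u² = 4·sin²(3*π/4·x) and (u')² = 9*π^2/4·cos²(3*π/4·x), and each of sin², cos² integrates to L/2 = 2/3 over (0, 4/3).
∫_0^4/3 u² dx = 8/3, so ||u||_L² = 2*sqrt(6)/3.
∫_0^4/3 (u')² dx = 3*π^2/2, so ||u'||_L² = sqrt(6)*π/2.
Ratio ||u||_L² / ||u'||_L² = 4/(3*π).
Sharp Poincaré constant on H^1_0(0, 4/3) is C_P = L/π = 4/(3*π), achieved by sin(3*π/4·x).
This is the k = 1 eigenfunction (up to amplitude), so the ratio equals the sharp Poincaré constant exactly.


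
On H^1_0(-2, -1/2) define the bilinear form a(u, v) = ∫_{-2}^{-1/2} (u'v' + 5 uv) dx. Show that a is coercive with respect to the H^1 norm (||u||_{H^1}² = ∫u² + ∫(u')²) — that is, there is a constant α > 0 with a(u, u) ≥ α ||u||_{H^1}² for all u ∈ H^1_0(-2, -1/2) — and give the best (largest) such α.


α = 1

Coercivity of a(·,·) on H^1_0(-2, -1/2) means a(u, u) ≥ α ||u||_{H^1}² for every u ∈ H^1_0.
The interval has length L = 3/2, and Poincaré/coercivity depend only on L. Here a(u, u) = ∫(u')² + (5)·∫u².
Here c = 5 ≥ 1, so a(u,u) = ∫(u')² + c∫u² ≥ ∫(u')² + ∫u² = ||u||_{H^1}², i.e. α = 1 works. No larger α is possible: a(u,u) ≥ α||u||_{H^1}² means (1−α)∫(u')² ≥ (α−c)∫u², and for the modes u_n = sin(nπ(x−x₀)/L) (x₀ the left endpoint) one has ∫u_n²/∫(u_n')² = (L/(nπ))² → 0, so a(u_n,u_n)/||u_n||_{H^1}² → 1. Hence the optimal constant is α = 1.
Therefore α = 1.


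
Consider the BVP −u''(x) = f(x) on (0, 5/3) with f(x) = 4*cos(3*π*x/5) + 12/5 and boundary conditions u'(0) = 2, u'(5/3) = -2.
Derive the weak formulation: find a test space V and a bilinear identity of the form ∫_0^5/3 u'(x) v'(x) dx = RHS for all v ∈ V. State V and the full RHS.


V = H^1(0, 5/3) (v unrestricted at boundary; u is determined up to an additive constant); weak form: ∫_0^5/3 u'v' dx = ∫_0^5/3 (4*cos(3*π*x/5) + 12/5) v dx − 2·v(5/3) − 2·v(0) for all v ∈ V.

Multiply both sides by a test function v and integrate from 0 to 5/3:
  ∫_0^5/3 −u''(x) v(x) dx = ∫_0^5/3 f(x) v(x) dx.
Integrate the LHS by parts once:
  ∫_0^5/3 −u'' v dx = −[u'(x) v(x)]_0^5/3 + ∫_0^5/3 u'(x) v'(x) dx.
Thus ∫_0^5/3 u'(x) v'(x) dx = ∫_0^5/3 f(x) v(x) dx + [u'(x) v(x)]_0^5/3.
Choose V so that boundary terms are either known or forced to vanish.
u has inhomogeneous Neumann u'(0) = 2, u'(5/3) = -2. [u' v]_0^5/3 = (-2)·v(5/3) − (2)·v(0) = − 2·v(5/3) − 2·v(0). Take V = H^1(0, 5/3); boundary term becomes part of RHS.
Weak formulation: find u (satisfying any essential BC) such that ∫_0^5/3 u'(x) v'(x) dx = ∫_0^5/3 f v dx − 2·v(5/3) − 2·v(0) for all v ∈ V (Neumann data are natural BCs: they enter the RHS as boundary terms).
Substituting f(x) = 4*cos(3*π*x/5) + 12/5, the right-hand side is ∫_0^5/3 (4*cos(3*π*x/5) + 12/5) v dx − 2·v(5/3) − 2·v(0).
Compatibility check (pure Neumann): taking v ≡ 1 ∈ V gives 0 = ∫_0^5/3 f dx + (-2) − (2), i.e. ∫_0^5/3 f dx must equal u'(0) − u'(5/3) = 4. Indeed ∫_0^5/3 (4*cos(3*π*x/5) + 12/5) dx = 4, so the data are compatible. The solution is then unique only up to an additive constant (fix it e.g. by requiring ∫_0^5/3 u dx = 0).


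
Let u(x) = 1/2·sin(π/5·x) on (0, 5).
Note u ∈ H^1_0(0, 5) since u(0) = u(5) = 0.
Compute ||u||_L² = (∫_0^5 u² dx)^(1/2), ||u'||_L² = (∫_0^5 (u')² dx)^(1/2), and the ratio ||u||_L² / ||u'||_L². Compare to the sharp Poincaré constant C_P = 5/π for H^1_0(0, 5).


||u||_L² / ||u'||_L² = 5/π = C_P.

u(x) = 1/2·sin(π/5·x), so u'(x) = π*cos(π*x/5)/10.
Writing u(x) = A·sin(kπx/L) with A = 1/2 and k = 1, use ∫_0^L sin²(kπx/L) dx = L/2 and ∫_0^L cos²(kπx/L) dx = L/2.
u² = 1/4·sin²(π/5·x) and (u')² = π^2/100·cos²(π/5·x), and each of sin², cos² integrates to L/2 = 5/2 over (0, 5).
∫_0^5 u² dx = 5/8, so ||u||_L² = sqrt(10)/4.
∫_0^5 (u')² dx = π^2/40, so ||u'||_L² = sqrt(10)*π/20.
Ratio ||u||_L² / ||u'||_L² = 5/π.
Sharp Poincaré constant on H^1_0(0, 5) is C_P = L/π = 5/π, achieved by sin(π/5·x).
This is the k = 1 eigenfunction (up to amplitude), so the ratio equals the sharp Poincaré constant exactly.


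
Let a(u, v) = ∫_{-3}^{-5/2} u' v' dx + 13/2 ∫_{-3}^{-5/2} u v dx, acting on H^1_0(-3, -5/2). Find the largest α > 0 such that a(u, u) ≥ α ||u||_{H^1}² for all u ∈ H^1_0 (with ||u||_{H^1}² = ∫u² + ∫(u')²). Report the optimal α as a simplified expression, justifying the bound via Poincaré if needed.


α = 1

Coercivity of a(·,·) on H^1_0(-3, -5/2) means a(u, u) ≥ α ||u||_{H^1}² for every u ∈ H^1_0.
The interval has length L = 1/2, and Poincaré/coercivity depend only on L. Here a(u, u) = ∫(u')² + (13/2)·∫u².
Here c = 13/2 ≥ 1, so a(u,u) = ∫(u')² + c∫u² ≥ ∫(u')² + ∫u² = ||u||_{H^1}², i.e. α = 1 works. No larger α is possible: a(u,u) ≥ α||u||_{H^1}² means (1−α)∫(u')² ≥ (α−c)∫u², and for the modes u_n = sin(nπ(x−x₀)/L) (x₀ the left endpoint) one has ∫u_n²/∫(u_n')² = (L/(nπ))² → 0, so a(u_n,u_n)/||u_n||_{H^1}² → 1. Hence the optimal constant is α = 1.
Therefore α = 1.


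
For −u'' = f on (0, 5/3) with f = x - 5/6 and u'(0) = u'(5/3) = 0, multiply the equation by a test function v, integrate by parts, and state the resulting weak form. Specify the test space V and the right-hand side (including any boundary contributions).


V = H^1(0, 5/3) (no boundary constraint on v; u is determined up to an additive constant); weak form: ∫_0^5/3 u'v' dx = ∫_0^5/3 (x - 5/6) v dx for all v ∈ V.

Multiply both sides by a test function v and integrate from 0 to 5/3:
  ∫_0^5/3 −u''(x) v(x) dx = ∫_0^5/3 f(x) v(x) dx.
Integrate the LHS by parts once:
  ∫_0^5/3 −u'' v dx = −[u'(x) v(x)]_0^5/3 + ∫_0^5/3 u'(x) v'(x) dx.
Thus ∫_0^5/3 u'(x) v'(x) dx = ∫_0^5/3 f(x) v(x) dx + [u'(x) v(x)]_0^5/3.
Choose V so that boundary terms are either known or forced to vanish.
u has homogeneous Neumann: u'(0) = u'(5/3) = 0. So [u' v]_0^5/3 = 0·v(5/3) − 0·v(0) = 0 for any v; take V = H^1(0, 5/3).
Weak formulation: find u (satisfying any essential BC) such that ∫_0^5/3 u'(x) v'(x) dx = ∫_0^5/3 f v dx for all v ∈ V (homogeneous Neumann, so boundary terms vanish).
Substituting f(x) = x - 5/6, the right-hand side is ∫_0^5/3 (x - 5/6) v dx.
Compatibility check (pure Neumann): taking v ≡ 1 ∈ V gives 0 = ∫_0^5/3 f dx + (0) − (0), i.e. ∫_0^5/3 f dx must equal u'(0) − u'(5/3) = 0. Indeed ∫_0^5/3 (x - 5/6) dx = 0, so the data are compatible. The solution is then unique only up to an additive constant (fix it e.g. by requiring ∫_0^5/3 u dx = 0).


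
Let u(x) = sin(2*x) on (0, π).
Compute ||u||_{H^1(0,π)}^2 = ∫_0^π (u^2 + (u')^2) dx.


||u||_{H^1(0,π)}^2 = 5*π/2

u'(x) = 2*cos(2*x).
Expand u² and (u')² and integrate term by term on (0, π), using: for integers n ≥ 1, ∫_0^π sin²(nx) dx = ∫_0^π cos²(nx) dx = π/2; for n ≠ n', ∫_0^π sin(nx)sin(n'x) dx = ∫_0^π cos(nx)cos(n'x) dx = 0; and by product-to-sum, ∫_0^π sin(nx)cos(n'x) dx = ½∫_0^π [sin((n+n')x) + sin((n−n')x)] dx, which is 0 when n+n' is even and 2n/(n²−n'²) when n+n' is odd (it need not vanish on (0, π)).
  u² squared terms: (1)²·∫sin(2x)² dx = 1·π/2 = π/2.
  So ∫_0^π u² dx = π/2.
  (u')² squared terms: (2)²·∫cos(2x)² dx = 4·π/2 = 2*π.
  So ∫_0^π (u')² dx = 2*π.
||u||_{H^1}^2 = (π/2) + (2*π) = 5*π/2.


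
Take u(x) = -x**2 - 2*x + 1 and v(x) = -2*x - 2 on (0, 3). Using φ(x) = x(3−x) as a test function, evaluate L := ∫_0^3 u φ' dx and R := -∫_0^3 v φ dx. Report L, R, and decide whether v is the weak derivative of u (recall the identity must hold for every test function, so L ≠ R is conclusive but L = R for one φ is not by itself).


LHS = 45/2, RHS = 45/2. Yes, v = u' weakly.

u(x) = -x**2 - 2*x + 1, classical derivative u'(x) = -2*x - 2.
φ(x) = x(3−x), so φ'(x) = 3 - 2*x.
Note φ(0) = φ(3) = 0, so the boundary term u·φ vanishes.
LHS = ∫_0^3 u(x) φ'(x) dx = ∫_0^3 (2*x^3 + x^2 - 8*x + 3) dx. Term by term:
  ∫_0^3 2*x^3 dx = 81/2;  ∫_0^3 x^2 dx = 9;  ∫_0^3 -8*x dx = -36;
  ∫_0^3 3 dx = 9.
Sum: 81/2 + 9 − 36 + 9 = 45/2.
So LHS = 45/2.
∫_0^3 v(x) φ(x) dx = ∫_0^3 (2*x^3 - 4*x^2 - 6*x) dx. Term by term:
  ∫_0^3 2*x^3 dx = 81/2;  ∫_0^3 -4*x^2 dx = -36;  ∫_0^3 -6*x dx = -27.
Sum: 81/2 − 36 − 27 = -45/2.
So RHS = -∫_0^3 v(x) φ(x) dx = 45/2.
LHS = RHS, so the identity holds for this test φ.
Moreover u is smooth here and v(x) = u'(x) = -2*x - 2 pointwise, so the identity holds for every test function. Hence v is the weak derivative of u.
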